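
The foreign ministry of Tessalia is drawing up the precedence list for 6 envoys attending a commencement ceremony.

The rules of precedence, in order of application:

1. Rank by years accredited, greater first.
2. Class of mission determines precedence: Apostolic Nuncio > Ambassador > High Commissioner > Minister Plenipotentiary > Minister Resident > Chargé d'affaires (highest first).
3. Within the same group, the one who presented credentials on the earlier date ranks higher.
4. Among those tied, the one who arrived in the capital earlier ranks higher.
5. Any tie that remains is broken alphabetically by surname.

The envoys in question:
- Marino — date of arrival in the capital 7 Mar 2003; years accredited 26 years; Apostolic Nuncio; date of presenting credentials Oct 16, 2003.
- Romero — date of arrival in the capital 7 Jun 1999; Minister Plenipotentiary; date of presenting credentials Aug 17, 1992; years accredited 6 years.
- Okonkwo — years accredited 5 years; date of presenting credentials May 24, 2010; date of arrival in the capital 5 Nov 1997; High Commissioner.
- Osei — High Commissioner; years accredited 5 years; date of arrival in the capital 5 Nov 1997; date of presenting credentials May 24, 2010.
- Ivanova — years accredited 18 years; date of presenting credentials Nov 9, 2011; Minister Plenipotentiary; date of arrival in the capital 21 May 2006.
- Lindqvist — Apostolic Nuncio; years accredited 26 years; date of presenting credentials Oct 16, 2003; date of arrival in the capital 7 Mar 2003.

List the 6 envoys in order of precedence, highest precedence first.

Lindqvist, Marino, Ivanova, Romero, Okonkwo, Osei

By years accredited (higher first): Lindqvist and Marino (both 26 years); then Ivanova (18 years); then Romero (6 years); then Okonkwo and Osei (both 5 years).
Lindqvist and Marino are each Apostolic Nuncio, so the next rule applies.
Lindqvist and Marino both have date of presenting credentials Oct 16, 2003, so the next rule applies.
Lindqvist and Marino both have date of arrival in the capital 7 Mar 2003, so the next rule applies.
Among Lindqvist and Marino, alphabetically by surname: Lindqvist before Marino.
Okonkwo and Osei are each High Commissioner, so the next rule applies.
Okonkwo and Osei both have date of presenting credentials May 24, 2010, so the next rule applies.
Okonkwo and Osei both have date of arrival in the capital 5 Nov 1997, so the next rule applies.
Among Okonkwo and Osei, alphabetically by surname: Okonkwo before Osei.
Full order: Lindqvist, Marino, Ivanova, Romero, Okonkwo, Osei.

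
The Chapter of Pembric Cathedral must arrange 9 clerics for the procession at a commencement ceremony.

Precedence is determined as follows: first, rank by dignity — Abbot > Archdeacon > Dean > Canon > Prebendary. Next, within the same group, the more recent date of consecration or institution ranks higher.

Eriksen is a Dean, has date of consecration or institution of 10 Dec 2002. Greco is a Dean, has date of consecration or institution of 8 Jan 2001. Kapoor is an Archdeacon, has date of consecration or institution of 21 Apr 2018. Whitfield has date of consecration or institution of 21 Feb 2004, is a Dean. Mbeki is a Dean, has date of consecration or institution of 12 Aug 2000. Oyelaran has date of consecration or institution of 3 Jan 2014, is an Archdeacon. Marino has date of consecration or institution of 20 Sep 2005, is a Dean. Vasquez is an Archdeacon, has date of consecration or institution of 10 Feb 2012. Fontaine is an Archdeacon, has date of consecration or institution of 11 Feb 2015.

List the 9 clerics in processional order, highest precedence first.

Kapoor, Fontaine, Oyelaran, Vasquez, Marino, Whitfield, Eriksen, Greco, Mbeki

By dignity: Kapoor, Fontaine, Oyelaran and Vasquez (Archdeacon); then Marino, Whitfield, Eriksen, Greco and Mbeki (Dean).
Among Kapoor, Fontaine, Oyelaran and Vasquez, by date of consecration or institution (later first): Kapoor (21 Apr 2018) before Fontaine (11 Feb 2015) before Oyelaran (3 Jan 2014) before Vasquez (10 Feb 2012).
Among Marino, Whitfield, Eriksen, Greco and Mbeki, by date of consecration or institution (later first): Marino (20 Sep 2005) before Whitfield (21 Feb 2004) before Eriksen (10 Dec 2002) before Greco (8 Jan 2001) before Mbeki (12 Aug 2000).
Full order: Kapoor, Fontaine, Oyelaran, Vasquez, Marino, Whitfield, Eriksen, Greco, Mbeki.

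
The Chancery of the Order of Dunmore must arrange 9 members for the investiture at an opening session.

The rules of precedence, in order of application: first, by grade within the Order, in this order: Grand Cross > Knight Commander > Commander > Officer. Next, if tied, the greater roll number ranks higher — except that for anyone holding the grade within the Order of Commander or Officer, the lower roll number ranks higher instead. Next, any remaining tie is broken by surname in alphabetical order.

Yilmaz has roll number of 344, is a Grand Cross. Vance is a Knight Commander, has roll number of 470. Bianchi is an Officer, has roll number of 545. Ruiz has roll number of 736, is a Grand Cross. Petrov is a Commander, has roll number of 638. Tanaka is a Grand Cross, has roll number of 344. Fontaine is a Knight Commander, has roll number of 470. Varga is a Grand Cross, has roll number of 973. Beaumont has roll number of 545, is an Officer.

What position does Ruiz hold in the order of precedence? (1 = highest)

2

By grade within the Order: Varga, Ruiz, Tanaka and Yilmaz (Grand Cross); then Fontaine and Vance (Knight Commander); then Petrov (Commander); then Beaumont and Bianchi (Officer).
Among Varga, Ruiz, Tanaka and Yilmaz, by roll number (higher first): Varga (973) before Ruiz (736) before Tanaka and Yilmaz (344).
Among Tanaka and Yilmaz, alphabetically by surname: Tanaka before Yilmaz.
Fontaine and Vance both have roll number 470, so the next rule applies.
Among Fontaine and Vance, alphabetically by surname: Fontaine before Vance.
Beaumont and Bianchi both have roll number 545, so the next rule applies.
Among Beaumont and Bianchi, alphabetically by surname: Beaumont before Bianchi.
Order: Varga, Ruiz, Tanaka, Yilmaz, Fontaine, Vance, Petrov, Beaumont, Bianchi. So position 2.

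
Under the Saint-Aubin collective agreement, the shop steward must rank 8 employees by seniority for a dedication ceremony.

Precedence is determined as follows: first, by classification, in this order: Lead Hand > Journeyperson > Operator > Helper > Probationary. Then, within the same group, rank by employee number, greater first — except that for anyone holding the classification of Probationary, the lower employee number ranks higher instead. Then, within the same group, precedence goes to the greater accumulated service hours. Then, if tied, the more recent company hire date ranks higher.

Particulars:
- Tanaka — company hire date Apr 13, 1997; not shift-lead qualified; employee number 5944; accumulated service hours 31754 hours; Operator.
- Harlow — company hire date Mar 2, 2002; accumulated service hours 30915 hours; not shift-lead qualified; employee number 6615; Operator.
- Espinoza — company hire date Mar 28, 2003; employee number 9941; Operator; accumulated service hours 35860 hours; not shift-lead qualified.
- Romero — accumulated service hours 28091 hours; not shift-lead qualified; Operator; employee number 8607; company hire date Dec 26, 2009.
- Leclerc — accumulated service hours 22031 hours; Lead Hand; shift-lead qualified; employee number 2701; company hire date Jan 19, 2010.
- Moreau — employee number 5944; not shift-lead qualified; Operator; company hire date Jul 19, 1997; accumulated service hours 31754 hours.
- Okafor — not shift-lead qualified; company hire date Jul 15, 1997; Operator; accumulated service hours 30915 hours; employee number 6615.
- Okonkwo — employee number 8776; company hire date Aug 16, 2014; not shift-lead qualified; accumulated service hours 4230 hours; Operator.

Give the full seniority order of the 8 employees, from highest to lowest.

By classification: Leclerc (Lead Hand); then Espinoza, Okonkwo, Romero, Harlow, Okafor, Moreau and Tanaka (Operator).
Among Espinoza, Okonkwo, Romero, Harlow, Okafor, Moreau and Tanaka, by employee number (higher first): Espinoza (9941) before Okonkwo (8776) before Romero (8607) before Harlow and Okafor (6615) before Moreau and Tanaka (5944).
Harlow and Okafor both have accumulated service hours 30915 hours, so the next rule applies.
Among Harlow and Okafor, by company hire date (later first): Harlow (Mar 2, 2002) before Okafor (Jul 15, 1997).
Moreau and Tanaka both have accumulated service hours 31754 hours, so the next rule applies.
Among Moreau and Tanaka, by company hire date (later first): Moreau (Jul 19, 1997) before Tanaka (Apr 13, 1997).
Full order: Leclerc, Espinoza, Okonkwo, Romero, Harlow, Okafor, Moreau, Tanaka.

Leclerc, Espinoza, Okonkwo, Romero, Harlow, Okafor, Moreau, Tanaka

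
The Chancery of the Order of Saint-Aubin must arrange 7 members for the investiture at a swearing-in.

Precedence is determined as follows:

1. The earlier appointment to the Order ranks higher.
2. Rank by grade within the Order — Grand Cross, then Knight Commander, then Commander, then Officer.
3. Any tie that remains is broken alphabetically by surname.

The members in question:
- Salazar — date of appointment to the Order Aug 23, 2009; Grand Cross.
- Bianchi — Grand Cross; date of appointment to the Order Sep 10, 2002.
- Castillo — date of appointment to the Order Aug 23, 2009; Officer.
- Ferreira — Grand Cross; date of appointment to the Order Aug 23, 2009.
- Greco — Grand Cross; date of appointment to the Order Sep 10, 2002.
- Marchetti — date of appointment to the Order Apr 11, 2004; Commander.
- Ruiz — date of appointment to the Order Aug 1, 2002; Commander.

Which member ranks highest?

By date of appointment to the Order (earlier first): Ruiz (Aug 1, 2002); then Bianchi and Greco (both Sep 10, 2002); then Marchetti (Apr 11, 2004); then Ferreira, Salazar and Castillo (each Aug 23, 2009).
Bianchi and Greco are each Grand Cross, so the next rule applies.
Among Bianchi and Greco, alphabetically by surname: Bianchi before Greco.
Among Ferreira, Salazar and Castillo, by grade within the Order: Ferreira and Salazar (Grand Cross) before Castillo (Officer).
Among Ferreira and Salazar, alphabetically by surname: Ferreira before Salazar.
Order: Ruiz, Bianchi, Greco, Marchetti, Ferreira, Salazar, Castillo.

Ruiz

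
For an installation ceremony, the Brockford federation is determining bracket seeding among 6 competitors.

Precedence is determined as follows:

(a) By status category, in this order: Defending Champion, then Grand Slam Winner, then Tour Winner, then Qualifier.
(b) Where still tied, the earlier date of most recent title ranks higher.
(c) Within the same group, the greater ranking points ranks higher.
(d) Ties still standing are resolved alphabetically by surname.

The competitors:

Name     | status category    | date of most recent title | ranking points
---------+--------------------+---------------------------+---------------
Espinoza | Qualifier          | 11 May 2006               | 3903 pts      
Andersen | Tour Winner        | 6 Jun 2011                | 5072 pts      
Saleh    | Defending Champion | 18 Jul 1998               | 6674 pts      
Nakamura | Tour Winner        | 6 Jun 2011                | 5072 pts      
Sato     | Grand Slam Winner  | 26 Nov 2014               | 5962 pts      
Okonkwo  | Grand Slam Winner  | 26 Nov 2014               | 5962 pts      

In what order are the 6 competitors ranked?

Saleh, Okonkwo, Sato, Andersen, Nakamura, Espinoza

By status category: Saleh (Defending Champion); then Okonkwo and Sato (Grand Slam Winner); then Andersen and Nakamura (Tour Winner); then Espinoza (Qualifier).
Okonkwo and Sato both have date of most recent title 26 Nov 2014, so the next rule applies.
Okonkwo and Sato both have ranking points 5962 pts, so the next rule applies.
Among Okonkwo and Sato, alphabetically by surname: Okonkwo before Sato.
Andersen and Nakamura both have date of most recent title 6 Jun 2011, so the next rule applies.
Andersen and Nakamura both have ranking points 5072 pts, so the next rule applies.
Among Andersen and Nakamura, alphabetically by surname: Andersen before Nakamura.
Full order: Saleh, Okonkwo, Sato, Andersen, Nakamura, Espinoza.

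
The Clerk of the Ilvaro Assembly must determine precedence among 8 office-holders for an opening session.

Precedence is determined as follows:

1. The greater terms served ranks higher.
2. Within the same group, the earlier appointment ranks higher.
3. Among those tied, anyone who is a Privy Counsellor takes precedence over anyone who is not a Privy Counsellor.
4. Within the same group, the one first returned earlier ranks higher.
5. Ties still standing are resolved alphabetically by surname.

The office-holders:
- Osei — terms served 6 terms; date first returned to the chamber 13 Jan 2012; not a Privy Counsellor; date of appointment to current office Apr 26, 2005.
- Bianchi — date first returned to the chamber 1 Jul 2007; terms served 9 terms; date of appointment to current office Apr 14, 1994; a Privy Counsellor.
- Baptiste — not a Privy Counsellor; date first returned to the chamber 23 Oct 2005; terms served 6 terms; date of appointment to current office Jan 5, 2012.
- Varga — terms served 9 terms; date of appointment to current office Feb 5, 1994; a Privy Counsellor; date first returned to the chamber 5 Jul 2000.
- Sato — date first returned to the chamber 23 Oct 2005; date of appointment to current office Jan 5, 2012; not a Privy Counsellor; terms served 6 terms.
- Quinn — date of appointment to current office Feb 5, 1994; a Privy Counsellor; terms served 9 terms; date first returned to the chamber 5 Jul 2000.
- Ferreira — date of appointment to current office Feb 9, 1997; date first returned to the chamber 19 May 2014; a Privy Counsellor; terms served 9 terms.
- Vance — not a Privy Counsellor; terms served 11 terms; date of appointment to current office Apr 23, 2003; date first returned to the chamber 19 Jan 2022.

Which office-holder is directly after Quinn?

Varga

By terms served (higher first): Vance (11 terms); then Quinn, Varga, Bianchi and Ferreira (each 9 terms); then Osei, Baptiste and Sato (each 6 terms).
Among Quinn, Varga, Bianchi and Ferreira, by date of appointment to current office (earlier first): Quinn and Varga (Feb 5, 1994) before Bianchi (Apr 14, 1994) before Ferreira (Feb 9, 1997).
Quinn and Varga are each a Privy Counsellor, so the next rule applies.
Quinn and Varga both have date first returned to the chamber 5 Jul 2000, so the next rule applies.
Among Quinn and Varga, alphabetically by surname: Quinn before Varga.
Among Osei, Baptiste and Sato, by date of appointment to current office (earlier first): Osei (Apr 26, 2005) before Baptiste and Sato (Jan 5, 2012).
Baptiste and Sato are each not a Privy Counsellor, so the next rule applies.
Baptiste and Sato both have date first returned to the chamber 23 Oct 2005, so the next rule applies.
Among Baptiste and Sato, alphabetically by surname: Baptiste before Sato.
Order: Vance, Quinn, Varga, Bianchi, Ferreira, Osei, Baptiste, Sato.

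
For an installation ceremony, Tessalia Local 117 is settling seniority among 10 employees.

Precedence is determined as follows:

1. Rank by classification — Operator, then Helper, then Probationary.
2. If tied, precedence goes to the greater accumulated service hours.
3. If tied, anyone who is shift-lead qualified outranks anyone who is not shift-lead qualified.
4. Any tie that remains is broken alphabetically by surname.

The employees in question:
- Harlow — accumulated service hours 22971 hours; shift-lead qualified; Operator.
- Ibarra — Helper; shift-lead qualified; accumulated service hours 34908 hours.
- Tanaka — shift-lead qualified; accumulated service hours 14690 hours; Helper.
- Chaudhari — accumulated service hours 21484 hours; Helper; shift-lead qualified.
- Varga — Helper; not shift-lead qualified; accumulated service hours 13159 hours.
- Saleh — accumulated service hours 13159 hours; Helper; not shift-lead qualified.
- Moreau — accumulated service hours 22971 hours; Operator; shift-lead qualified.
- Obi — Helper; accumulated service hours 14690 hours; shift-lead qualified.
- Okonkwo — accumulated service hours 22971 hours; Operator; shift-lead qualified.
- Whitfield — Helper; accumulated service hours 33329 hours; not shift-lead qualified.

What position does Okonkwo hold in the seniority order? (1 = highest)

By classification: Harlow, Moreau and Okonkwo (Operator); then Ibarra, Whitfield, Chaudhari, Obi, Tanaka, Saleh and Varga (Helper).
Harlow, Moreau and Okonkwo all have accumulated service hours 22971 hours, so the next rule applies.
Harlow, Moreau and Okonkwo are each shift-lead qualified, so the next rule applies.
Among Harlow, Moreau and Okonkwo, alphabetically by surname: Harlow before Moreau before Okonkwo.
Among Ibarra, Whitfield, Chaudhari, Obi, Tanaka, Saleh and Varga, by accumulated service hours (higher first): Ibarra (34908 hours) before Whitfield (33329 hours) before Chaudhari (21484 hours) before Obi and Tanaka (14690 hours) before Saleh and Varga (13159 hours).
Obi and Tanaka are each shift-lead qualified, so the next rule applies.
Among Obi and Tanaka, alphabetically by surname: Obi before Tanaka.
Saleh and Varga are each not shift-lead qualified, so the next rule applies.
Among Saleh and Varga, alphabetically by surname: Saleh before Varga.
Order: Harlow, Moreau, Okonkwo, Ibarra, Whitfield, Chaudhari, Obi, Tanaka, Saleh, Varga. So position 3.

3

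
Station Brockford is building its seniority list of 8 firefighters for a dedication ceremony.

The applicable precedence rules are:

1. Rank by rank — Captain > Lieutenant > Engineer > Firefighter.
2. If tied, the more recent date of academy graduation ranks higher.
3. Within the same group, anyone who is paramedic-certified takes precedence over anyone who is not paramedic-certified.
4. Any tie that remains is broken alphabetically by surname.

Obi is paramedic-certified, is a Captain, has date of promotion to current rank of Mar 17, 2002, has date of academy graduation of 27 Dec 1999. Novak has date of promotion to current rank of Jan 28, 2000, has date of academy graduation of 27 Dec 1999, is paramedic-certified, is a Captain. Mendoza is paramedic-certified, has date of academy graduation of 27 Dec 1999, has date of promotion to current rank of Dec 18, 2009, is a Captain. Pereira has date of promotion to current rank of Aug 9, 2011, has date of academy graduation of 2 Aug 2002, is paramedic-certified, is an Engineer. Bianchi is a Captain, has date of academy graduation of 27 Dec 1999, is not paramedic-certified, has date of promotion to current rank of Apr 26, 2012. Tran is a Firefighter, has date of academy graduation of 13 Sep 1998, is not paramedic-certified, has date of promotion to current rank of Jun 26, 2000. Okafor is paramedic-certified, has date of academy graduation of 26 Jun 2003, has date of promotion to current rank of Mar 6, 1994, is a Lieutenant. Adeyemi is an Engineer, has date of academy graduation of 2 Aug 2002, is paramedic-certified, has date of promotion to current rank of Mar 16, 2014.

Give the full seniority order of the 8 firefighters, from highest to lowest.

By rank: Mendoza, Novak, Obi and Bianchi (Captain); then Okafor (Lieutenant); then Adeyemi and Pereira (Engineer); then Tran (Firefighter).
Mendoza, Novak, Obi and Bianchi all have date of academy graduation 27 Dec 1999, so the next rule applies.
Among Mendoza, Novak, Obi and Bianchi, paramedic-certified before not paramedic-certified: Mendoza, Novak and Obi (paramedic-certified) before Bianchi (not paramedic-certified).
Among Mendoza, Novak and Obi, alphabetically by surname: Mendoza before Novak before Obi.
Adeyemi and Pereira both have date of academy graduation 2 Aug 2002, so the next rule applies.
Adeyemi and Pereira are each paramedic-certified, so the next rule applies.
Among Adeyemi and Pereira, alphabetically by surname: Adeyemi before Pereira.
Full order: Mendoza, Novak, Obi, Bianchi, Okafor, Adeyemi, Pereira, Tran.

Mendoza, Novak, Obi, Bianchi, Okafor, Adeyemi, Pereira, Tran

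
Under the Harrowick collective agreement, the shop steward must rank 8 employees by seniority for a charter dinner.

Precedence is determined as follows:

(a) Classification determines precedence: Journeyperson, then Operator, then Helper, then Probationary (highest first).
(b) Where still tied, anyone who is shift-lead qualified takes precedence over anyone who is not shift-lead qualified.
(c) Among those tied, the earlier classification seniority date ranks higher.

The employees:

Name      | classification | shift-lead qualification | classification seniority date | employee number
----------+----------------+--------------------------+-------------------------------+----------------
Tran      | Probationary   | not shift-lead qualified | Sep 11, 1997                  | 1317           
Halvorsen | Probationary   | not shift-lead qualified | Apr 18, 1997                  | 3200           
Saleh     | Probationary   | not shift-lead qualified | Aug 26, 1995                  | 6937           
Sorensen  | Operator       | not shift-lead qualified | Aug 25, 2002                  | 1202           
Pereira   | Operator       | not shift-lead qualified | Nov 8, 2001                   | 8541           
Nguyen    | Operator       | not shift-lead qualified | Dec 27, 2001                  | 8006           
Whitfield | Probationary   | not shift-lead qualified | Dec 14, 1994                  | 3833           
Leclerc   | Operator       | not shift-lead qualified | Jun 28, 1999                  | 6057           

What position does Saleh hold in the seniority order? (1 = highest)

6

By classification: Leclerc, Pereira, Nguyen and Sorensen (Operator); then Whitfield, Saleh, Halvorsen and Tran (Probationary).
Leclerc, Pereira, Nguyen and Sorensen are each not shift-lead qualified, so the next rule applies.
Among Leclerc, Pereira, Nguyen and Sorensen, by classification seniority date (earlier first): Leclerc (Jun 28, 1999) before Pereira (Nov 8, 2001) before Nguyen (Dec 27, 2001) before Sorensen (Aug 25, 2002).
Whitfield, Saleh, Halvorsen and Tran are each not shift-lead qualified, so the next rule applies.
Among Whitfield, Saleh, Halvorsen and Tran, by classification seniority date (earlier first): Whitfield (Dec 14, 1994) before Saleh (Aug 26, 1995) before Halvorsen (Apr 18, 1997) before Tran (Sep 11, 1997).
Order: Leclerc, Pereira, Nguyen, Sorensen, Whitfield, Saleh, Halvorsen, Tran. So position 6.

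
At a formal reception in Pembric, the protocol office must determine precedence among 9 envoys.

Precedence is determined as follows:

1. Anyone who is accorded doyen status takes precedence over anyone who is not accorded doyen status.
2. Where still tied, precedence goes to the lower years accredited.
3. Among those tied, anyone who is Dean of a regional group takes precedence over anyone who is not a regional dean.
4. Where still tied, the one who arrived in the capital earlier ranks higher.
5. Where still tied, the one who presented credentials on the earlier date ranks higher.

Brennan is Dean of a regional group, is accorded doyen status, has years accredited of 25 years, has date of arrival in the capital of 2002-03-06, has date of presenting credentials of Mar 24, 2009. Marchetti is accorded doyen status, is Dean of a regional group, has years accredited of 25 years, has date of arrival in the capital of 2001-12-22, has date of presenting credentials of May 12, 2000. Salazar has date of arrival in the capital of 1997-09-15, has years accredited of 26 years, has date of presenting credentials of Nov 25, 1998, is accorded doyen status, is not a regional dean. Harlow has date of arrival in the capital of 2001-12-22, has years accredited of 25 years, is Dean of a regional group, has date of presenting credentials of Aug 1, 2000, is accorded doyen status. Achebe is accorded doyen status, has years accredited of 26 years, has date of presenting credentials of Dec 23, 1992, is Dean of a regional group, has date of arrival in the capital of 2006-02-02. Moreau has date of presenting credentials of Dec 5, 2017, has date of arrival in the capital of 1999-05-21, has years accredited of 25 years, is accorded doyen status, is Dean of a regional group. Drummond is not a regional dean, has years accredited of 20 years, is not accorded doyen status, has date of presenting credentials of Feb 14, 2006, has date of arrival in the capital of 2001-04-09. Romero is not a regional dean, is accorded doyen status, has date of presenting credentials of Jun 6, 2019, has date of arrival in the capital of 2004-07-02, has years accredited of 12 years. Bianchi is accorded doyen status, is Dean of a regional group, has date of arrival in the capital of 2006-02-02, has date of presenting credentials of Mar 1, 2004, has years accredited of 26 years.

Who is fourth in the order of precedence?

By the first rule: Romero, Moreau, Marchetti, Harlow, Brennan, Achebe, Bianchi and Salazar (each accorded doyen status); then Drummond (not accorded doyen status).
Among Romero, Moreau, Marchetti, Harlow, Brennan, Achebe, Bianchi and Salazar, by years accredited (lower first): Romero (12 years) before Moreau, Marchetti, Harlow and Brennan (25 years) before Achebe, Bianchi and Salazar (26 years).
Moreau, Marchetti, Harlow and Brennan are each Dean of a regional group, so the next rule applies.
Among Moreau, Marchetti, Harlow and Brennan, by date of arrival in the capital (earlier first): Moreau (1999-05-21) before Marchetti and Harlow (2001-12-22) before Brennan (2002-03-06).
Among Marchetti and Harlow, by date of presenting credentials (earlier first): Marchetti (May 12, 2000) before Harlow (Aug 1, 2000).
Among Achebe, Bianchi and Salazar, Dean of a regional group before not a regional dean: Achebe and Bianchi (Dean of a regional group) before Salazar (not a regional dean).
Achebe and Bianchi both have date of arrival in the capital 2006-02-02, so the next rule applies.
Among Achebe and Bianchi, by date of presenting credentials (earlier first): Achebe (Dec 23, 1992) before Bianchi (Mar 1, 2004).
Order: Romero, Moreau, Marchetti, Harlow, Brennan, Achebe, Bianchi, Salazar, Drummond.

Harlow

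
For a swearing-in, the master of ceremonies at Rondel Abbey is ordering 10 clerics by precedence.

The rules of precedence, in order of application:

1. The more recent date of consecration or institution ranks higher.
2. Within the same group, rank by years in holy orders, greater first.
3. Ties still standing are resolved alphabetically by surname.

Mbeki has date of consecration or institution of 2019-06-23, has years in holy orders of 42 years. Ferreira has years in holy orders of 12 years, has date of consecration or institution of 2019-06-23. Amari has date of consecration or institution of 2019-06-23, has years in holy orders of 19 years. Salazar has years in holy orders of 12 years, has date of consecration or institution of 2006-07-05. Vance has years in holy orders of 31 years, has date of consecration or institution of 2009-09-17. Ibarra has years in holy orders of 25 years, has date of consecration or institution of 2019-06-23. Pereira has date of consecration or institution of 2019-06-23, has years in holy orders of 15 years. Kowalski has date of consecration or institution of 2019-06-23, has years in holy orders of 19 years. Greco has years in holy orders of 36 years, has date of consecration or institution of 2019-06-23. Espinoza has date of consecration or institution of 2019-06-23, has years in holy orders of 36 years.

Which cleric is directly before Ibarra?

By date of consecration or institution (later first): Mbeki, Espinoza, Greco, Ibarra, Amari, Kowalski, Pereira and Ferreira (each 2019-06-23); then Vance (2009-09-17); then Salazar (2006-07-05).
Among Mbeki, Espinoza, Greco, Ibarra, Amari, Kowalski, Pereira and Ferreira, by years in holy orders (higher first): Mbeki (42 years) before Espinoza and Greco (36 years) before Ibarra (25 years) before Amari and Kowalski (19 years) before Pereira (15 years) before Ferreira (12 years).
Among Espinoza and Greco, alphabetically by surname: Espinoza before Greco.
Among Amari and Kowalski, alphabetically by surname: Amari before Kowalski.
Order: Mbeki, Espinoza, Greco, Ibarra, Amari, Kowalski, Pereira, Ferreira, Vance, Salazar.

Greco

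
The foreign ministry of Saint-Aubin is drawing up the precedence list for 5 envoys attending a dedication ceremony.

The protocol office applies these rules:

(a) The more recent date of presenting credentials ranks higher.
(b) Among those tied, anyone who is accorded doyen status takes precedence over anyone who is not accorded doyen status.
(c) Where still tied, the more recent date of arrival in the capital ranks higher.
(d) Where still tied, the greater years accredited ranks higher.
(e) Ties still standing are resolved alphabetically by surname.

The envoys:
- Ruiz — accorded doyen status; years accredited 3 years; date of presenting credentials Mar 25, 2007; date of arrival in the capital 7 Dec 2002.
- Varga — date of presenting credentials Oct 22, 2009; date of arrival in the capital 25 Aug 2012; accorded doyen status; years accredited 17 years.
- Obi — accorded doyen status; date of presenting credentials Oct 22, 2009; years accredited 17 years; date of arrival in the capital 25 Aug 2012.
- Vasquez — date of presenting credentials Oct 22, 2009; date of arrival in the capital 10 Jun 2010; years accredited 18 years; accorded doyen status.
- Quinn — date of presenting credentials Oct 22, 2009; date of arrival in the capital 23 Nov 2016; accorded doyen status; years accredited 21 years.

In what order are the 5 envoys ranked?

Quinn, Obi, Varga, Vasquez, Ruiz

By date of presenting credentials (later first): Quinn, Obi, Varga and Vasquez (each Oct 22, 2009); then Ruiz (Mar 25, 2007).
Quinn, Obi, Varga and Vasquez are each accorded doyen status, so the next rule applies.
Among Quinn, Obi, Varga and Vasquez, by date of arrival in the capital (later first): Quinn (23 Nov 2016) before Obi and Varga (25 Aug 2012) before Vasquez (10 Jun 2010).
Obi and Varga both have years accredited 17 years, so the next rule applies.
Among Obi and Varga, alphabetically by surname: Obi before Varga.
Full order: Quinn, Obi, Varga, Vasquez, Ruiz.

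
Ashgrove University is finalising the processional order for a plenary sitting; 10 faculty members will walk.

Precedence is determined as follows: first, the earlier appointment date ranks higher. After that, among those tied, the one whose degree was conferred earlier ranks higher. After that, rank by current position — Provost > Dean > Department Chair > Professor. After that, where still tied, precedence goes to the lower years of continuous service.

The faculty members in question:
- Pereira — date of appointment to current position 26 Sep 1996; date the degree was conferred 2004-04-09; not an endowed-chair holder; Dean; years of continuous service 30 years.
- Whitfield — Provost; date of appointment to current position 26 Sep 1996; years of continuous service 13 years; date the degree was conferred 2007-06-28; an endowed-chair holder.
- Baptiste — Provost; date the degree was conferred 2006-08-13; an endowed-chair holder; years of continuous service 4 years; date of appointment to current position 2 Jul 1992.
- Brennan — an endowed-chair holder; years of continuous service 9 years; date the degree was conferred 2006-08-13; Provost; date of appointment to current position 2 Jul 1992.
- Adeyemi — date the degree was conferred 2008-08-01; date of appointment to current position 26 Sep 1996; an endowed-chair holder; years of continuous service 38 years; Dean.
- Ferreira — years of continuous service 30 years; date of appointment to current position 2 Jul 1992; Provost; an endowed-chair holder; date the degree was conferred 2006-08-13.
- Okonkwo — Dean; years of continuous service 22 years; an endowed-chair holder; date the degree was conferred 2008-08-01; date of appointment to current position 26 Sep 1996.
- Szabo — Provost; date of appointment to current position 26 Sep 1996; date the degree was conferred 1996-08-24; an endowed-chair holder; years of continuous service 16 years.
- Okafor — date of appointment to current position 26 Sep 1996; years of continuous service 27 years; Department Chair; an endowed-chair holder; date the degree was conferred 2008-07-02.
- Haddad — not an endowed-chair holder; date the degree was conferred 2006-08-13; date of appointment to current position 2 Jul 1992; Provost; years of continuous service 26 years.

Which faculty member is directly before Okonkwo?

Okafor

By date of appointment to current position (earlier first): Baptiste, Brennan, Haddad and Ferreira (each 2 Jul 1992); then Szabo, Pereira, Whitfield, Okafor, Okonkwo and Adeyemi (each 26 Sep 1996).
Baptiste, Brennan, Haddad and Ferreira all have date the degree was conferred 2006-08-13, so the next rule applies.
Baptiste, Brennan, Haddad and Ferreira are each Provost, so the next rule applies.
Among Baptiste, Brennan, Haddad and Ferreira, by years of continuous service (lower first): Baptiste (4 years) before Brennan (9 years) before Haddad (26 years) before Ferreira (30 years).
Among Szabo, Pereira, Whitfield, Okafor, Okonkwo and Adeyemi, by date the degree was conferred (earlier first): Szabo (1996-08-24) before Pereira (2004-04-09) before Whitfield (2007-06-28) before Okafor (2008-07-02) before Okonkwo and Adeyemi (2008-08-01).
Okonkwo and Adeyemi are each Dean, so the next rule applies.
Among Okonkwo and Adeyemi, by years of continuous service (lower first): Okonkwo (22 years) before Adeyemi (38 years).
Order: Baptiste, Brennan, Haddad, Ferreira, Szabo, Pereira, Whitfield, Okafor, Okonkwo, Adeyemi.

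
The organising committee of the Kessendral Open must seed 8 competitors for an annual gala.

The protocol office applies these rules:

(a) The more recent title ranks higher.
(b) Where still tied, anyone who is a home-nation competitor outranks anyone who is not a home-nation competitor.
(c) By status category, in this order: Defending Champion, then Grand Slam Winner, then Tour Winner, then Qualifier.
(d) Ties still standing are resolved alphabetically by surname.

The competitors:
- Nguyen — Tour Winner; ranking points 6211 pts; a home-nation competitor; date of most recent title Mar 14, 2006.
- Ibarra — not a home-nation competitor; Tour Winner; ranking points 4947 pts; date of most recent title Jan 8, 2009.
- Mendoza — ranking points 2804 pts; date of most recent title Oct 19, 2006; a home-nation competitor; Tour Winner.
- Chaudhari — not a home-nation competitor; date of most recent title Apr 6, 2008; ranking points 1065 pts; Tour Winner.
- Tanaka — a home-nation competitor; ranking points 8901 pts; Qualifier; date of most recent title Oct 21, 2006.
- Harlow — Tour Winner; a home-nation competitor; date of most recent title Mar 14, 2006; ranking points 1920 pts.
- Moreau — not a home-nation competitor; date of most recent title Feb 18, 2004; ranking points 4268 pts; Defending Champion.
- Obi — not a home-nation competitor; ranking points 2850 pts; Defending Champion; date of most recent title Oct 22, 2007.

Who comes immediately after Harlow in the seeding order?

Nguyen

By date of most recent title (later first): Ibarra (Jan 8, 2009); then Chaudhari (Apr 6, 2008); then Obi (Oct 22, 2007); then Tanaka (Oct 21, 2006); then Mendoza (Oct 19, 2006); then Harlow and Nguyen (both Mar 14, 2006); then Moreau (Feb 18, 2004).
Harlow and Nguyen are each a home-nation competitor, so the next rule applies.
Harlow and Nguyen are each Tour Winner, so the next rule applies.
Among Harlow and Nguyen, alphabetically by surname: Harlow before Nguyen.
Order: Ibarra, Chaudhari, Obi, Tanaka, Mendoza, Harlow, Nguyen, Moreau.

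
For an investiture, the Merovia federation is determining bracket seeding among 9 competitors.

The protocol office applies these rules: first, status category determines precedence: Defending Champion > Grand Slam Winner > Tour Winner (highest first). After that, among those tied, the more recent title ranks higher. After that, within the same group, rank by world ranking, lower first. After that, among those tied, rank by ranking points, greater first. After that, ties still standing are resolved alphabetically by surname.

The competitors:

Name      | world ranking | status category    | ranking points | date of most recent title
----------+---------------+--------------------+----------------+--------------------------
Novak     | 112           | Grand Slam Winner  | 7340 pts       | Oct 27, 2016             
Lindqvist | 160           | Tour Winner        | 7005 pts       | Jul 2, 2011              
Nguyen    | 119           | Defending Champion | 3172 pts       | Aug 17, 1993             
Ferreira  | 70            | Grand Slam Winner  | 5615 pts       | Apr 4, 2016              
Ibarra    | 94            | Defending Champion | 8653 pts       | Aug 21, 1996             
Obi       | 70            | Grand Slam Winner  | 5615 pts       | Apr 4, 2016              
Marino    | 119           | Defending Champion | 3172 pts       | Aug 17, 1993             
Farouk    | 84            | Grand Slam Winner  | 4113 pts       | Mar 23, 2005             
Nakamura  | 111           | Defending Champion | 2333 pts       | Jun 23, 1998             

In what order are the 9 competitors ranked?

By status category: Nakamura, Ibarra, Marino and Nguyen (Defending Champion); then Novak, Ferreira, Obi and Farouk (Grand Slam Winner); then Lindqvist (Tour Winner).
Among Nakamura, Ibarra, Marino and Nguyen, by date of most recent title (later first): Nakamura (Jun 23, 1998) before Ibarra (Aug 21, 1996) before Marino and Nguyen (Aug 17, 1993).
Marino and Nguyen both have world ranking 119, so the next rule applies.
Marino and Nguyen both have ranking points 3172 pts, so the next rule applies.
Among Marino and Nguyen, alphabetically by surname: Marino before Nguyen.
Among Novak, Ferreira, Obi and Farouk, by date of most recent title (later first): Novak (Oct 27, 2016) before Ferreira and Obi (Apr 4, 2016) before Farouk (Mar 23, 2005).
Ferreira and Obi both have world ranking 70, so the next rule applies.
Ferreira and Obi both have ranking points 5615 pts, so the next rule applies.
Among Ferreira and Obi, alphabetically by surname: Ferreira before Obi.
Full order: Nakamura, Ibarra, Marino, Nguyen, Novak, Ferreira, Obi, Farouk, Lindqvist.

Nakamura, Ibarra, Marino, Nguyen, Novak, Ferreira, Obi, Farouk, Lindqvist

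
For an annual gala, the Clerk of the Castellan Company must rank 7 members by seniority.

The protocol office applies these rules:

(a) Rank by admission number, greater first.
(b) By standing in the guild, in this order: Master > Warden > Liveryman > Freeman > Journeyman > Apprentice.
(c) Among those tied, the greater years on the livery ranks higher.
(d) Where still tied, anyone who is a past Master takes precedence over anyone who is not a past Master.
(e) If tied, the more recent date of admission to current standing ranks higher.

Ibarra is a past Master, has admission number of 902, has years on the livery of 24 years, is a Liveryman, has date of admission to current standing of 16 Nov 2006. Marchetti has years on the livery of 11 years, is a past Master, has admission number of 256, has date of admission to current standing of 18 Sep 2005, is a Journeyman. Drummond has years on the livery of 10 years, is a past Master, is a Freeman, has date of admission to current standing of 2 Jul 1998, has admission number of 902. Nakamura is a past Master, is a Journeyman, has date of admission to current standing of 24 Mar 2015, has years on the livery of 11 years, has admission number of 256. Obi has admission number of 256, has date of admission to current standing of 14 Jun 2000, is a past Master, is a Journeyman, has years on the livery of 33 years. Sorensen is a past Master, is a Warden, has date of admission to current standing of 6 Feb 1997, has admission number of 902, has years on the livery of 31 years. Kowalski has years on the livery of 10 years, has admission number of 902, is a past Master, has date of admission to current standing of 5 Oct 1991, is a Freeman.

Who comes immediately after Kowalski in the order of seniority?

Obi

By admission number (higher first): Sorensen, Ibarra, Drummond and Kowalski (each 902); then Obi, Nakamura and Marchetti (each 256).
Among Sorensen, Ibarra, Drummond and Kowalski, by standing in the guild: Sorensen (Warden) before Ibarra (Liveryman) before Drummond and Kowalski (Freeman).
Drummond and Kowalski both have years on the livery 10 years, so the next rule applies.
Drummond and Kowalski are each a past Master, so the next rule applies.
Among Drummond and Kowalski, by date of admission to current standing (later first): Drummond (2 Jul 1998) before Kowalski (5 Oct 1991).
Obi, Nakamura and Marchetti are each Journeyman, so the next rule applies.
Among Obi, Nakamura and Marchetti, by years on the livery (higher first): Obi (33 years) before Nakamura and Marchetti (11 years).
Nakamura and Marchetti are each a past Master, so the next rule applies.
Among Nakamura and Marchetti, by date of admission to current standing (later first): Nakamura (24 Mar 2015) before Marchetti (18 Sep 2005).
Order: Sorensen, Ibarra, Drummond, Kowalski, Obi, Nakamura, Marchetti.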